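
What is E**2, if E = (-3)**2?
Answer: 81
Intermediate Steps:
E = 9
E**2 = 9**2 = 81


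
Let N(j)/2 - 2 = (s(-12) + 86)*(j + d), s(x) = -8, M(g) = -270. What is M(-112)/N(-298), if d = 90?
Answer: 135/16222 ≈ 0.0083220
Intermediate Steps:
N(j) = 14044 + 156*j (N(j) = 4 + 2*((-8 + 86)*(j + 90)) = 4 + 2*(78*(90 + j)) = 4 + 2*(7020 + 78*j) = 4 + (14040 + 156*j) = 14044 + 156*j)
M(-112)/N(-298) = -270/(14044 + 156*(-298)) = -270/(14044 - 46488) = -270/(-32444) = -270*(-1/32444) = 135/16222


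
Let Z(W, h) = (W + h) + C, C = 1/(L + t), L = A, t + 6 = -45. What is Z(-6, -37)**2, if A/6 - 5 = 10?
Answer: 2808976/1521 ≈ 1846.8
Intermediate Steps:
t = -51 (t = -6 - 45 = -51)
A = 90 (A = 30 + 6*10 = 30 + 60 = 90)
L = 90
C = 1/39 (C = 1/(90 - 51) = 1/39 ≈ 0.025641)
Z(W, h) = 1/39 + W + h (Z(W, h) = (W + h) + 1/39 = 1/39 + W + h)
Z(-6, -37)**2 = (1/39 - 6 - 37)**2 = (-1676/39)**2 = 2808976/1521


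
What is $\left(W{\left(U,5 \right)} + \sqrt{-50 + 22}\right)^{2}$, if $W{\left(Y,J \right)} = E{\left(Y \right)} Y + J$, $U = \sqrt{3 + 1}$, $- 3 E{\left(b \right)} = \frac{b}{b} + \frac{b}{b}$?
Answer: $- \frac{131}{9} + \frac{44 i \sqrt{7}}{3} \approx -14.556 + 38.804 i$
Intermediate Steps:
$E{\left(b \right)} = - \frac{2}{3}$ ($E{\left(b \right)} = - \frac{\frac{b}{b} + \frac{b}{b}}{3} = - \frac{1 + 1}{3} = \left(- \frac{1}{3}\right) 2 = - \frac{2}{3}$)
$U = 2$ ($U = \sqrt{4} = 2$)
$W{\left(Y,J \right)} = J - \frac{2 Y}{3}$ ($W{\left(Y,J \right)} = - \frac{2 Y}{3} + J = J - \frac{2 Y}{3}$)
$\left(W{\left(U,5 \right)} + \sqrt{-50 + 22}\right)^{2} = \left(\left(5 - \frac{4}{3}\right) + \sqrt{-50 + 22}\right)^{2} = \left(\left(5 - \frac{4}{3}\right) + \sqrt{-28}\right)^{2} = \left(\frac{11}{3} + 2 i \sqrt{7}\right)^{2}$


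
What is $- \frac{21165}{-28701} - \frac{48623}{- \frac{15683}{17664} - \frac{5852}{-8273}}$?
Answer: $\frac{67978377411013757}{252336618477} \approx 2.694 \cdot 10^{5}$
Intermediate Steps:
$- \frac{21165}{-28701} - \frac{48623}{- \frac{15683}{17664} - \frac{5852}{-8273}} = \left(-21165\right) \left(- \frac{1}{28701}\right) - \frac{48623}{\left(-15683\right) \frac{1}{17664} - - \frac{5852}{8273}} = \frac{7055}{9567} - \frac{48623}{- \frac{15683}{17664} + \frac{5852}{8273}} = \frac{7055}{9567} - \frac{48623}{- \frac{26375731}{146134272}} = \frac{7055}{9567} - - \frac{7105486707456}{26375731} = \frac{7055}{9567} + \frac{7105486707456}{26375731} = \frac{67978377411013757}{252336618477}$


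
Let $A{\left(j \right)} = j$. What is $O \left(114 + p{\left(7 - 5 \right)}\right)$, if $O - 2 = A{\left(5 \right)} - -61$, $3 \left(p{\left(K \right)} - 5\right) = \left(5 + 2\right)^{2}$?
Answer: $\frac{27608}{3} \approx 9202.7$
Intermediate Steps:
$p{\left(K \right)} = \frac{64}{3}$ ($p{\left(K \right)} = 5 + \frac{\left(5 + 2\right)^{2}}{3} = 5 + \frac{7^{2}}{3} = 5 + \frac{1}{3} \cdot 49 = 5 + \frac{49}{3} = \frac{64}{3}$)
$O = 68$ ($O = 2 + \left(5 - -61\right) = 2 + \left(5 + 61\right) = 2 + 66 = 68$)
$O \left(114 + p{\left(7 - 5 \right)}\right) = 68 \left(114 + \frac{64}{3}\right) = 68 \cdot \frac{406}{3} = \frac{27608}{3}$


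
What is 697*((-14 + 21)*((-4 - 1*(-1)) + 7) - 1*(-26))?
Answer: 37638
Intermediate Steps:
697*((-14 + 21)*((-4 - 1*(-1)) + 7) - 1*(-26)) = 697*(7*((-4 + 1) + 7) + 26) = 697*(7*(-3 + 7) + 26) = 697*(7*4 + 26) = 697*(28 + 26) = 697*54 = 37638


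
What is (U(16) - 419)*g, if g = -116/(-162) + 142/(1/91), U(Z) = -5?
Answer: -443817760/81 ≈ -5.4792e+6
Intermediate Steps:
g = 1046740/81 (g = -116*(-1/162) + 142/(1/91) = 58/81 + 142*91 = 58/81 + 12922 = 1046740/81 ≈ 12923.)
(U(16) - 419)*g = (-5 - 419)*(1046740/81) = -424*1046740/81 = -443817760/81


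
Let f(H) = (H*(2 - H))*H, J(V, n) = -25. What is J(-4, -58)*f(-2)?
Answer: -400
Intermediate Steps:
f(H) = H²*(2 - H)
J(-4, -58)*f(-2) = -25*(-2)²*(2 - 1*(-2)) = -100*(2 + 2) = -100*4 = -25*16 = -400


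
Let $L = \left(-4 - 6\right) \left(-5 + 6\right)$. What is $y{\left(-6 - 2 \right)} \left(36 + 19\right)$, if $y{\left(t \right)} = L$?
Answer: $-550$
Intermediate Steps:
$L = -10$ ($L = \left(-10\right) 1 = -10$)
$y{\left(t \right)} = -10$
$y{\left(-6 - 2 \right)} \left(36 + 19\right) = - 10 \left(36 + 19\right) = \left(-10\right) 55 = -550$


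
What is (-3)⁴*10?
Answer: 810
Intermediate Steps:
(-3)⁴*10 = 81*10 = 810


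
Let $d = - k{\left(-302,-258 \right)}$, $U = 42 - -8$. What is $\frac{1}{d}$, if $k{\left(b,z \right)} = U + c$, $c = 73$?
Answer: $- \frac{1}{123} \approx -0.0081301$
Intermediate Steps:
$U = 50$ ($U = 42 + 8 = 50$)
$k{\left(b,z \right)} = 123$ ($k{\left(b,z \right)} = 50 + 73 = 123$)
$d = -123$ ($d = \left(-1\right) 123 = -123$)
$\frac{1}{d} = \frac{1}{-123} = - \frac{1}{123}$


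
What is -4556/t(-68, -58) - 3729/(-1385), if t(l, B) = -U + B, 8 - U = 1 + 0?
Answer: 1310489/18005 ≈ 72.785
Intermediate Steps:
U = 7 (U = 8 - (1 + 0) = 8 - 1*1 = 8 - 1 = 7)
t(l, B) = -7 + B (t(l, B) = -1*7 + B = -7 + B)
-4556/t(-68, -58) - 3729/(-1385) = -4556/(-7 - 58) - 3729/(-1385) = -4556/(-65) - 3729*(-1/1385) = -4556*(-1/65) + 3729/1385 = 4556/65 + 3729/1385 = 1310489/18005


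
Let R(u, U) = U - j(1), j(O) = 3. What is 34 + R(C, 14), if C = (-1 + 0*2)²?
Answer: 45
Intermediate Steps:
C = 1 (C = (-1 + 0)² = (-1)² = 1)
R(u, U) = -3 + U (R(u, U) = U - 1*3 = U - 3 = -3 + U)
34 + R(C, 14) = 34 + (-3 + 14) = 34 + 11 = 45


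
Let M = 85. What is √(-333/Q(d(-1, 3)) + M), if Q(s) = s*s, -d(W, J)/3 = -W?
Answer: 4*√3 ≈ 6.9282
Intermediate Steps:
d(W, J) = 3*W (d(W, J) = -(-3)*W = 3*W)
Q(s) = s²
√(-333/Q(d(-1, 3)) + M) = √(-333/((3*(-1))²) + 85) = √(-333/((-3)²) + 85) = √(-333/9 + 85) = √(-333*⅑ + 85) = √(-37 + 85) = √48 = 4*√3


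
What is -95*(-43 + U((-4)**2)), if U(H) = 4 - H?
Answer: 5225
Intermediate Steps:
-95*(-43 + U((-4)**2)) = -95*(-43 + (4 - 1*(-4)**2)) = -95*(-43 + (4 - 1*16)) = -95*(-43 + (4 - 16)) = -95*(-43 - 12) = -95*(-55) = 5225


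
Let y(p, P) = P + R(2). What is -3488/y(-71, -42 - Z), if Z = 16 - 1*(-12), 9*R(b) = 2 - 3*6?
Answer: 15696/323 ≈ 48.594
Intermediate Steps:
R(b) = -16/9 (R(b) = (2 - 3*6)/9 = (2 - 18)/9 = (⅑)*(-16) = -16/9)
Z = 28 (Z = 16 + 12 = 28)
y(p, P) = -16/9 + P (y(p, P) = P - 16/9 = -16/9 + P)
-3488/y(-71, -42 - Z) = -3488/(-16/9 + (-42 - 1*28)) = -3488/(-16/9 + (-42 - 28)) = -3488/(-16/9 - 70) = -3488/(-646/9) = -3488*(-9/646) = 15696/323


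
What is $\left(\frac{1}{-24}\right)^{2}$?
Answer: $\frac{1}{576} \approx 0.0017361$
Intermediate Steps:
$\left(\frac{1}{-24}\right)^{2} = \left(- \frac{1}{24}\right)^{2} = \frac{1}{576}$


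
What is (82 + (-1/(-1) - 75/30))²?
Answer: 25921/4 ≈ 6480.3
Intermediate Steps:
(82 + (-1/(-1) - 75/30))² = (82 + (-1*(-1) - 75*1/30))² = (82 + (1 - 5/2))² = (82 - 3/2)² = (161/2)² = 25921/4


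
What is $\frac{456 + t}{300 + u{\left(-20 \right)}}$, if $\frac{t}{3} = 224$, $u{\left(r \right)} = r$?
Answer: $\frac{141}{35} \approx 4.0286$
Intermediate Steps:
$t = 672$ ($t = 3 \cdot 224 = 672$)
$\frac{456 + t}{300 + u{\left(-20 \right)}} = \frac{456 + 672}{300 - 20} = \frac{1128}{280} = 1128 \cdot \frac{1}{280} = \frac{141}{35}$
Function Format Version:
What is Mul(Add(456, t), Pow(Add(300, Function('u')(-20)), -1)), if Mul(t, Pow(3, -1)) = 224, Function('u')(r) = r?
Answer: Rational(141, 35) ≈ 4.0286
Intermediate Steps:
t = 672 (t = Mul(3, 224) = 672)
Mul(Add(456, t), Pow(Add(300, Function('u')(-20)), -1)) = Mul(Add(456, 672), Pow(Add(300, -20), -1)) = Mul(1128, Pow(280, -1)) = Mul(1128, Rational(1, 280)) = Rational(141, 35)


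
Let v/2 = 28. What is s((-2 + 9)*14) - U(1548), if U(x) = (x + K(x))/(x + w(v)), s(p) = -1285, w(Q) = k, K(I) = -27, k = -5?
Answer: -1984276/1543 ≈ -1286.0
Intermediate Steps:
v = 56 (v = 2*28 = 56)
w(Q) = -5
U(x) = (-27 + x)/(-5 + x) (U(x) = (x - 27)/(x - 5) = (-27 + x)/(-5 + x))
s((-2 + 9)*14) - U(1548) = -1285 - (-27 + 1548)/(-5 + 1548) = -1285 - 1521/1543 = -1984276/1543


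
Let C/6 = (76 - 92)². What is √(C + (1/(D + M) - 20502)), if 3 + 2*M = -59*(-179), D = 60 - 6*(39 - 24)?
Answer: I*√522551245717/5249 ≈ 137.72*I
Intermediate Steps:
D = -30 (D = 60 - 6*15 = 60 - 90 = -30)
M = 5279 (M = -3/2 + (-59*(-179))/2 = -3/2 + (½)*10561 = -3/2 + 10561/2 = 5279)
C = 1536 (C = 6*(76 - 92)² = 6*(-16)² = 6*256 = 1536)
√(C + (1/(D + M) - 20502)) = √(1536 + (1/(-30 + 5279) - 20502)) = √(1536 + (1/5249 - 20502)) = √(1536 - 107614997/5249) = √(-99552533/5249) = I*√522551245717/5249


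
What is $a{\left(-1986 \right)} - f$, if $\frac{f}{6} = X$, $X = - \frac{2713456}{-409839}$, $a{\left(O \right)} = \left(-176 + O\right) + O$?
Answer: $- \frac{572097636}{136613} \approx -4187.7$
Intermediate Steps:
$a{\left(O \right)} = -176 + 2 O$
$X = \frac{2713456}{409839}$ ($X = \left(-2713456\right) \left(- \frac{1}{409839}\right) = \frac{2713456}{409839} \approx 6.6208$)
$f = \frac{5426912}{136613}$ ($f = 6 \cdot \frac{2713456}{409839} = \frac{5426912}{136613} \approx 39.725$)
$a{\left(-1986 \right)} - f = \left(-176 + 2 \left(-1986\right)\right) - \frac{5426912}{136613} = \left(-176 - 3972\right) - \frac{5426912}{136613} = -4148 - \frac{5426912}{136613} = - \frac{572097636}{136613}$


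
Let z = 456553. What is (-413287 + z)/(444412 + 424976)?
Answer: 7211/144898 ≈ 0.049766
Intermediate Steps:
(-413287 + z)/(444412 + 424976) = (-413287 + 456553)/(444412 + 424976) = 43266/869388 = 43266*(1/869388) = 7211/144898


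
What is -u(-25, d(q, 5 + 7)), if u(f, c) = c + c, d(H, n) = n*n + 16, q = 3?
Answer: -320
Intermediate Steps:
d(H, n) = 16 + n² (d(H, n) = n² + 16 = 16 + n²)
u(f, c) = 2*c
-u(-25, d(q, 5 + 7)) = -2*(16 + (5 + 7)²) = -2*(16 + 12²) = -2*(16 + 144) = -2*160 = -1*320 = -320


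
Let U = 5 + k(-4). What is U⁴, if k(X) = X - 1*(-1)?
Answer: 16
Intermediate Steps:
k(X) = 1 + X (k(X) = X + 1 = 1 + X)
U = 2 (U = 5 + (1 - 4) = 5 - 3 = 2)
U⁴ = 2⁴ = 16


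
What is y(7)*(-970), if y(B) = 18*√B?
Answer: -17460*√7 ≈ -46195.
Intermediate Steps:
y(7)*(-970) = (18*√7)*(-970) = -17460*√7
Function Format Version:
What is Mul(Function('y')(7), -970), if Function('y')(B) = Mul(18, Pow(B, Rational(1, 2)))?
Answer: Mul(-17460, Pow(7, Rational(1, 2))) ≈ -46195.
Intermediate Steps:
Mul(Function('y')(7), -970) = Mul(Mul(18, Pow(7, Rational(1, 2))), -970) = Mul(-17460, Pow(7, Rational(1, 2)))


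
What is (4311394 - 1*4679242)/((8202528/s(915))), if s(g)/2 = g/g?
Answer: -5109/56962 ≈ -0.089691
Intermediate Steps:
s(g) = 2 (s(g) = 2*(g/g) = 2*1 = 2)
(4311394 - 1*4679242)/((8202528/s(915))) = (4311394 - 1*4679242)/((8202528/2)) = (4311394 - 4679242)/((8202528*(½))) = -367848/4101264 = -367848*1/4101264 = -5109/56962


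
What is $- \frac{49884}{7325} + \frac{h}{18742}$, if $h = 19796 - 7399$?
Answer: $- \frac{844117903}{137285150} \approx -6.1486$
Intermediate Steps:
$h = 12397$
$- \frac{49884}{7325} + \frac{h}{18742} = - \frac{49884}{7325} + \frac{12397}{18742} = - \frac{844117903}{137285150}$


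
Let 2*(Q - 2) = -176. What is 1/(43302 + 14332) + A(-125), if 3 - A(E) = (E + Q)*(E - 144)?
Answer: -3271075303/57634 ≈ -56756.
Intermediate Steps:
Q = -86 (Q = 2 + (1/2)*(-176) = 2 - 88 = -86)
A(E) = 3 - (-144 + E)*(-86 + E) (A(E) = 3 - (E - 86)*(E - 144) = 3 - (-86 + E)*(-144 + E) = 3 - (-144 + E)*(-86 + E))
1/(43302 + 14332) + A(-125) = 1/(43302 + 14332) + (-12381 - 1*(-125)**2 + 230*(-125)) = 1/57634 + (-12381 - 1*15625 - 28750) = 1/57634 + (-12381 - 15625 - 28750) = 1/57634 - 56756 = -3271075303/57634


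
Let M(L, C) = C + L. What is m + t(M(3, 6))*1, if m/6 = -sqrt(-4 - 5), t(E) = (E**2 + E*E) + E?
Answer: 171 - 18*I ≈ 171.0 - 18.0*I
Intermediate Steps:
t(E) = E + 2*E**2 (t(E) = (E**2 + E**2) + E = 2*E**2 + E = E + 2*E**2)
m = -18*I (m = 6*(-sqrt(-4 - 5)) = 6*(-sqrt(-9)) = 6*(-3*I) = -18*I ≈ -18.0*I)
m + t(M(3, 6))*1 = -18*I + ((6 + 3)*(1 + 2*(6 + 3)))*1 = -18*I + (9*(1 + 2*9))*1 = -18*I + (9*(1 + 18))*1 = -18*I + (9*19)*1 = -18*I + 171*1 = -18*I + 171 = 171 - 18*I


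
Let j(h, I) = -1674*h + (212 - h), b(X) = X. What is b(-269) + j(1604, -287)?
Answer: -2686757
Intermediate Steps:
j(h, I) = 212 - 1675*h
b(-269) + j(1604, -287) = -269 + (212 - 1675*1604) = -269 + (212 - 2686700) = -269 - 2686488 = -2686757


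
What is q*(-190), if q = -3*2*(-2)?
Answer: -2280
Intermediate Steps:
q = 12 (q = -6*(-2) = 12)
q*(-190) = 12*(-190) = -2280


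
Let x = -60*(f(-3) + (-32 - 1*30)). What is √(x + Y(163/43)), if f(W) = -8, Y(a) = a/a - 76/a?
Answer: √111083685/163 ≈ 64.660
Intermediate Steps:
Y(a) = 1 - 76/a
x = 4200 (x = -60*(-8 + (-32 - 1*30)) = -60*(-8 + (-32 - 30)) = -60*(-8 - 62) = -60*(-70) = 4200)
√(x + Y(163/43)) = √(4200 + (-76 + 163/43)/((163/43))) = √(4200 + (-76 + 163*(1/43))/((163*(1/43)))) = √(4200 + (-76 + 163/43)/(163/43)) = √(4200 + (43/163)*(-3105/43)) = √(4200 - 3105/163) = √(681495/163) = √111083685/163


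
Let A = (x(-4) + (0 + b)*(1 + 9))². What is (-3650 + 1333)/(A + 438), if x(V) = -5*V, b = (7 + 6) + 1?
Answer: -2317/26038 ≈ -0.088985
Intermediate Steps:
b = 14 (b = 13 + 1 = 14)
A = 25600 (A = (-5*(-4) + (0 + 14)*(1 + 9))² = (20 + 14*10)² = (20 + 140)² = 160² = 25600)
(-3650 + 1333)/(A + 438) = (-3650 + 1333)/(25600 + 438) = -2317/26038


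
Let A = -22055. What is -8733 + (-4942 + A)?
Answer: -35730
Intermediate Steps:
-8733 + (-4942 + A) = -8733 + (-4942 - 22055) = -8733 - 26997 = -35730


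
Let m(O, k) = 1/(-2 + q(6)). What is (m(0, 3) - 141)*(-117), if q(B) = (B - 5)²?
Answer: 16614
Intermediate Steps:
q(B) = (-5 + B)²
m(O, k) = -1 (m(O, k) = 1/(-2 + (-5 + 6)²) = 1/(-2 + 1²) = 1/(-2 + 1) = 1/(-1) = -1)
(m(0, 3) - 141)*(-117) = (-1 - 141)*(-117) = -142*(-117) = 16614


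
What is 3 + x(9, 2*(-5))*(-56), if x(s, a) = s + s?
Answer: -1005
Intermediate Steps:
x(s, a) = 2*s
3 + x(9, 2*(-5))*(-56) = 3 + (2*9)*(-56) = 3 + 18*(-56) = 3 - 1008 = -1005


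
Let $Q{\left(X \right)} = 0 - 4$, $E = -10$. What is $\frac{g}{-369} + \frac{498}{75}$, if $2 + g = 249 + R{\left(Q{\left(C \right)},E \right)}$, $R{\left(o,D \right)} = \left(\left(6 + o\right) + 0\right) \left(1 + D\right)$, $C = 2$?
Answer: $\frac{55529}{9225} \approx 6.0194$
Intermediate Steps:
$Q{\left(X \right)} = -4$
$R{\left(o,D \right)} = \left(1 + D\right) \left(6 + o\right)$ ($R{\left(o,D \right)} = \left(6 + o\right) \left(1 + D\right) = \left(1 + D\right) \left(6 + o\right)$)
$g = 229$ ($g = -2 + \left(249 + \left(6 - 4 + 6 \left(-10\right) - -40\right)\right) = -2 + \left(249 + \left(6 - 4 - 60 + 40\right)\right) = -2 + \left(249 - 18\right) = -2 + 231 = 229$)
$\frac{g}{-369} + \frac{498}{75} = \frac{229}{-369} + \frac{498}{75} = 229 \left(- \frac{1}{369}\right) + 498 \cdot \frac{1}{75} = - \frac{229}{369} + \frac{166}{25} = \frac{55529}{9225}$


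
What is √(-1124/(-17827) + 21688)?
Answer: 10*√68925082737/17827 ≈ 147.27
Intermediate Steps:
√(-1124/(-17827) + 21688) = √(-1124*(-1/17827) + 21688) = √(1124/17827 + 21688) = √(386633100/17827) = 10*√68925082737/17827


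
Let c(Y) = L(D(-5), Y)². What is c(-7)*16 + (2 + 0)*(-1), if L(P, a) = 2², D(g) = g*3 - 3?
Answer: 254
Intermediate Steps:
D(g) = -3 + 3*g (D(g) = 3*g - 3 = -3 + 3*g)
L(P, a) = 4
c(Y) = 16 (c(Y) = 4² = 16)
c(-7)*16 + (2 + 0)*(-1) = 16*16 + (2 + 0)*(-1) = 256 + 2*(-1) = 256 - 2 = 254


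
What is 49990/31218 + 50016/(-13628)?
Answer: -110016971/53179863 ≈ -2.0688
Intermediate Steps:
49990/31218 + 50016/(-13628) = 49990*(1/31218) + 50016*(-1/13628) = 24995/15609 - 12504/3407 = -110016971/53179863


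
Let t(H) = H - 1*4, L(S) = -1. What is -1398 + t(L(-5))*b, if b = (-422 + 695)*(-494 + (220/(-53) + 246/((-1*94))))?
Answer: 1699236327/2491 ≈ 6.8215e+5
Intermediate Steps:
t(H) = -4 + H (t(H) = H - 4 = -4 + H)
b = -340543749/2491 (b = 273*(-494 + (220*(-1/53) + 246/(-94))) = 273*(-494 + (-220/53 + 246*(-1/94))) = 273*(-494 + (-220/53 - 123/47)) = 273*(-494 - 16859/2491) = 273*(-1247413/2491) = -340543749/2491 ≈ -1.3671e+5)
-1398 + t(L(-5))*b = -1398 + (-4 - 1)*(-340543749/2491) = -1398 - 5*(-340543749/2491) = -1398 + 1702718745/2491 = 1699236327/2491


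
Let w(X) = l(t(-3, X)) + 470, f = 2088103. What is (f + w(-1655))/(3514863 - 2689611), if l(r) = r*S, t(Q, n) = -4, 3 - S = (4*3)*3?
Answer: 696235/275084 ≈ 2.5310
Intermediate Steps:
S = -33 (S = 3 - 4*3*3 = 3 - 12*3 = 3 - 1*36 = 3 - 36 = -33)
l(r) = -33*r (l(r) = r*(-33) = -33*r)
w(X) = 602 (w(X) = -33*(-4) + 470 = 132 + 470 = 602)
(f + w(-1655))/(3514863 - 2689611) = (2088103 + 602)/(3514863 - 2689611) = 2088705/825252 = 2088705*(1/825252) = 696235/275084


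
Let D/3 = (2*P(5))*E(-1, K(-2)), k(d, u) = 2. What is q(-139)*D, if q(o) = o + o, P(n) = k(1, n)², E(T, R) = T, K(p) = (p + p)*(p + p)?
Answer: 6672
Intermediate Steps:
K(p) = 4*p² (K(p) = (2*p)*(2*p) = 4*p²)
P(n) = 4 (P(n) = 2² = 4)
q(o) = 2*o
D = -24 (D = 3*((2*4)*(-1)) = 3*(8*(-1)) = 3*(-8) = -24)
q(-139)*D = (2*(-139))*(-24) = -278*(-24) = 6672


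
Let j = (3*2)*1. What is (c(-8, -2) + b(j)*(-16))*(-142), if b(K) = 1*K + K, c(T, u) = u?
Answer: 27548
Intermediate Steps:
j = 6 (j = 6*1 = 6)
b(K) = 2*K (b(K) = K + K = 2*K)
(c(-8, -2) + b(j)*(-16))*(-142) = (-2 + (2*6)*(-16))*(-142) = (-2 + 12*(-16))*(-142) = (-2 - 192)*(-142) = -194*(-142) = 27548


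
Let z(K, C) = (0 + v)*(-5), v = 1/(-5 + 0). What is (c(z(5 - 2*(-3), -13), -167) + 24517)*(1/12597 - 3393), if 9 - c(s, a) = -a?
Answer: -1041143121580/12597 ≈ -8.2650e+7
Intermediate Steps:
v = -1/5 (v = 1/(-5) = -1/5 ≈ -0.20000)
z(K, C) = 1 (z(K, C) = (0 - 1/5)*(-5) = -1/5*(-5) = 1)
c(s, a) = 9 + a (c(s, a) = 9 - (-1)*a = 9 + a)
(c(z(5 - 2*(-3), -13), -167) + 24517)*(1/12597 - 3393) = ((9 - 167) + 24517)*(1/12597 - 3393) = (-158 + 24517)*(1/12597 - 3393) = 24359*(-42741620/12597) = -1041143121580/12597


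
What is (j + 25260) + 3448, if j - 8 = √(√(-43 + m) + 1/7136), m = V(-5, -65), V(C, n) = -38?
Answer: 28716 + √(446 + 28643904*I)/1784 ≈ 28718.0 + 2.1213*I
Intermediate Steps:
m = -38
j = 8 + √(1/7136 + 9*I) (j = 8 + √(√(-43 - 38) + 1/7136) = 8 + √(√(-81) + 1/7136) = 8 + √(9*I + 1/7136) = 8 + √(1/7136 + 9*I) ≈ 10.121 + 2.1213*I)
(j + 25260) + 3448 = ((8 + √(446 + 28643904*I)/1784) + 25260) + 3448 = (25268 + √(446 + 28643904*I)/1784) + 3448 = 28716 + √(446 + 28643904*I)/1784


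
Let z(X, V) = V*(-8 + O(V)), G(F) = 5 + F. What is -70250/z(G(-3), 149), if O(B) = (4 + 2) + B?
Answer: -70250/21903 ≈ -3.2073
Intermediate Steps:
O(B) = 6 + B
z(X, V) = V*(-2 + V) (z(X, V) = V*(-8 + (6 + V)) = V*(-2 + V))
-70250/z(G(-3), 149) = -70250*1/(149*(-2 + 149)) = -70250/(149*147) = -70250/21903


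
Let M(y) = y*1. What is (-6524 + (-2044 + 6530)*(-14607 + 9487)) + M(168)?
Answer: -22974676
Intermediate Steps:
M(y) = y
(-6524 + (-2044 + 6530)*(-14607 + 9487)) + M(168) = (-6524 + (-2044 + 6530)*(-14607 + 9487)) + 168 = (-6524 + 4486*(-5120)) + 168 = (-6524 - 22968320) + 168 = -22974844 + 168 = -22974676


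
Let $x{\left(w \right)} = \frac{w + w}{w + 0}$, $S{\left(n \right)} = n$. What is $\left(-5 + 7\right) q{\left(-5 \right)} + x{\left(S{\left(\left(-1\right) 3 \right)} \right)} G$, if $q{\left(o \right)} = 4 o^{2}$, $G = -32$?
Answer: $136$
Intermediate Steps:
$x{\left(w \right)} = 2$ ($x{\left(w \right)} = \frac{2 w}{w} = 2$)
$\left(-5 + 7\right) q{\left(-5 \right)} + x{\left(S{\left(\left(-1\right) 3 \right)} \right)} G = \left(-5 + 7\right) 4 \left(-5\right)^{2} + 2 \left(-32\right) = 2 \cdot 4 \cdot 25 - 64 = 2 \cdot 100 - 64 = 200 - 64 = 136$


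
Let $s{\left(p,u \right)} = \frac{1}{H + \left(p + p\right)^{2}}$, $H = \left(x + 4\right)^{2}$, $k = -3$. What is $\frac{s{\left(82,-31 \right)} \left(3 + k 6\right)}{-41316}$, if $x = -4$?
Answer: $\frac{5}{370411712} \approx 1.3498 \cdot 10^{-8}$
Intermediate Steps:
$H = 0$ ($H = \left(-4 + 4\right)^{2} = 0^{2} = 0$)
$s{\left(p,u \right)} = \frac{1}{4 p^{2}}$ ($s{\left(p,u \right)} = \frac{1}{0 + \left(p + p\right)^{2}} = \frac{1}{0 + \left(2 p\right)^{2}} = \frac{1}{0 + 4 p^{2}} = \frac{1}{4 p^{2}}$)
$\frac{s{\left(82,-31 \right)} \left(3 + k 6\right)}{-41316} = \frac{\frac{1}{4 \cdot 6724} \left(3 - 18\right)}{-41316} = \frac{1}{4} \cdot \frac{1}{6724} \left(3 - 18\right) \left(- \frac{1}{41316}\right) = \frac{1}{26896} \left(-15\right) \left(- \frac{1}{41316}\right) = \left(- \frac{15}{26896}\right) \left(- \frac{1}{41316}\right) = \frac{5}{370411712}$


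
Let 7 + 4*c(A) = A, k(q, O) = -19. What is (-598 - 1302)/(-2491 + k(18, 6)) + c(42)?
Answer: 9545/1004 ≈ 9.5070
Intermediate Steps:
c(A) = -7/4 + A/4
(-598 - 1302)/(-2491 + k(18, 6)) + c(42) = (-598 - 1302)/(-2491 - 19) + (-7/4 + (¼)*42) = -1900/(-2510) + (-7/4 + 21/2) = -1900*(-1/2510) + 35/4 = 190/251 + 35/4 = 9545/1004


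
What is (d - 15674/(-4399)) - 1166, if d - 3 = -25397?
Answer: -116821766/4399 ≈ -26556.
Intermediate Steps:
d = -25394 (d = 3 - 25397 = -25394)
(d - 15674/(-4399)) - 1166 = (-25394 - 15674/(-4399)) - 1166 = (-25394 - 15674*(-1/4399)) - 1166 = (-25394 + 15674/4399) - 1166 = -111692532/4399 - 1166 = -116821766/4399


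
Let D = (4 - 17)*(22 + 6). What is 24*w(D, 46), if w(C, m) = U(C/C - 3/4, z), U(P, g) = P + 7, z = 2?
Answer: 174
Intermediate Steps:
D = -364 (D = -13*28 = -364)
U(P, g) = 7 + P
w(C, m) = 29/4 (w(C, m) = 7 + (C/C - 3/4) = 7 + (1 - 3*1/4) = 7 + (1 - 3/4) = 7 + 1/4 = 29/4)
24*w(D, 46) = 24*(29/4) = 174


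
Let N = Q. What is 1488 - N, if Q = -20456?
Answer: 21944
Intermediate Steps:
N = -20456
1488 - N = 1488 - 1*(-20456) = 1488 + 20456 = 21944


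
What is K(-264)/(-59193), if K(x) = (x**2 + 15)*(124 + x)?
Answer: 3253180/19731 ≈ 164.88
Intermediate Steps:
K(x) = (15 + x**2)*(124 + x)
K(-264)/(-59193) = (1860 + (-264)**3 + 15*(-264) + 124*(-264)**2)/(-59193) = (1860 - 18399744 - 3960 + 124*69696)*(-1/59193) = (1860 - 18399744 - 3960 + 8642304)*(-1/59193) = -9759540*(-1/59193) = 3253180/19731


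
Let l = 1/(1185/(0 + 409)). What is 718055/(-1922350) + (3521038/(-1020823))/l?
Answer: -1664134151081977/160522609893290 ≈ -10.367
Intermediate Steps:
l = 409/1185 (l = 1/(1185/409) = 409/1185 ≈ 0.34515)
718055/(-1922350) + (3521038/(-1020823))/l = 718055/(-1922350) + (3521038/(-1020823))/(409/1185) = 718055*(-1/1922350) + (3521038*(-1/1020823))*(1185/409) = -143611/384470 - 3521038/1020823*1185/409 = -143611/384470 - 4172430030/417516607 = -1664134151081977/160522609893290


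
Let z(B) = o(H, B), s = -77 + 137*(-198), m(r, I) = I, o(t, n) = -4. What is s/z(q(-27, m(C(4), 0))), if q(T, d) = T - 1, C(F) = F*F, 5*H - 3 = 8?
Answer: 27203/4 ≈ 6800.8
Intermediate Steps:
H = 11/5 (H = ⅗ + (⅕)*8 = ⅗ + 8/5 = 11/5 ≈ 2.2000)
C(F) = F²
q(T, d) = -1 + T
s = -27203 (s = -77 - 27126 = -27203)
z(B) = -4
s/z(q(-27, m(C(4), 0))) = -27203/(-4) = -27203*(-¼) = 27203/4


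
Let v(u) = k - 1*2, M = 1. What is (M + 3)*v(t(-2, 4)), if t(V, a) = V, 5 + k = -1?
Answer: -32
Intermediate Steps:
k = -6 (k = -5 - 1 = -6)
v(u) = -8 (v(u) = -6 - 1*2 = -6 - 2 = -8)
(M + 3)*v(t(-2, 4)) = (1 + 3)*(-8) = 4*(-8) = -32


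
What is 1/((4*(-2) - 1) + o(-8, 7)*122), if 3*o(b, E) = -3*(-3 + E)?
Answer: -1/497 ≈ -0.0020121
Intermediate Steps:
o(b, E) = 3 - E (o(b, E) = (-3*(-3 + E))/3 = (9 - 3*E)/3 = 3 - E)
1/((4*(-2) - 1) + o(-8, 7)*122) = 1/((4*(-2) - 1) + (3 - 1*7)*122) = 1/((-8 - 1) + (3 - 7)*122) = 1/(-9 - 4*122) = 1/(-9 - 488) = 1/(-497) = -1/497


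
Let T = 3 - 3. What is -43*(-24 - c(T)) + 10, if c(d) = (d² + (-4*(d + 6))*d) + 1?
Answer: 1085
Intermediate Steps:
T = 0
c(d) = 1 + d² + d*(-24 - 4*d) (c(d) = (d² + (-4*(6 + d))*d) + 1 = (d² + (-24 - 4*d)*d) + 1 = (d² + d*(-24 - 4*d)) + 1 = 1 + d² + d*(-24 - 4*d))
-43*(-24 - c(T)) + 10 = -43*(-24 - (1 - 24*0 - 3*0²)) + 10 = -43*(-24 - (1 + 0 - 3*0)) + 10 = -43*(-24 - (1 + 0 + 0)) + 10 = -43*(-24 - 1*1) + 10 = -43*(-24 - 1) + 10 = -43*(-25) + 10 = 1075 + 10 = 1085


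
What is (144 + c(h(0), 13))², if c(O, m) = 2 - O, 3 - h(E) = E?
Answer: 20449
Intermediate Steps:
h(E) = 3 - E
(144 + c(h(0), 13))² = (144 + (2 - (3 - 1*0)))² = (144 + (2 - (3 + 0)))² = (144 + (2 - 1*3))² = (144 + (2 - 3))² = (144 - 1)² = 143² = 20449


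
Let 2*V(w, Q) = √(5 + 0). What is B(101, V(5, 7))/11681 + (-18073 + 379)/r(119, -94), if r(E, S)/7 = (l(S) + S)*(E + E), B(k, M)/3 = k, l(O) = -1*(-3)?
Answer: 126310116/885454843 ≈ 0.14265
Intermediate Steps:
l(O) = 3
V(w, Q) = √5/2 (V(w, Q) = √(5 + 0)/2 = √5/2)
B(k, M) = 3*k
r(E, S) = 14*E*(3 + S) (r(E, S) = 7*((3 + S)*(E + E)) = 7*((3 + S)*(2*E)) = 7*(2*E*(3 + S)) = 14*E*(3 + S))
B(101, V(5, 7))/11681 + (-18073 + 379)/r(119, -94) = (3*101)/11681 + (-18073 + 379)/((14*119*(3 - 94))) = 303*(1/11681) - 17694/(14*119*(-91)) = 303/11681 - 17694/(-151606) = 303/11681 - 17694*(-1/151606) = 303/11681 + 8847/75803 = 126310116/885454843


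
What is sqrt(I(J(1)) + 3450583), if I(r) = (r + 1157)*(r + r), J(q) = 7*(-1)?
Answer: 61*sqrt(923) ≈ 1853.2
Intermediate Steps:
J(q) = -7
I(r) = 2*r*(1157 + r) (I(r) = (1157 + r)*(2*r) = 2*r*(1157 + r))
sqrt(I(J(1)) + 3450583) = sqrt(2*(-7)*(1157 - 7) + 3450583) = sqrt(2*(-7)*1150 + 3450583) = sqrt(-16100 + 3450583) = sqrt(3434483) = 61*sqrt(923)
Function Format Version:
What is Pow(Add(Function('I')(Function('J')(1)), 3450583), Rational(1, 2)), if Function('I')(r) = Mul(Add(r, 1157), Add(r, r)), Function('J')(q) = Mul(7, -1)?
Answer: Mul(61, Pow(923, Rational(1, 2))) ≈ 1853.2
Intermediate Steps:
Function('J')(q) = -7
Function('I')(r) = Mul(2, r, Add(1157, r)) (Function('I')(r) = Mul(Add(1157, r), Mul(2, r)) = Mul(2, r, Add(1157, r)))
Pow(Add(Function('I')(Function('J')(1)), 3450583), Rational(1, 2)) = Pow(Add(Mul(2, -7, Add(1157, -7)), 3450583), Rational(1, 2)) = Pow(Add(Mul(2, -7, 1150), 3450583), Rational(1, 2)) = Pow(Add(-16100, 3450583), Rational(1, 2)) = Pow(3434483, Rational(1, 2)) = Mul(61, Pow(923, Rational(1, 2)))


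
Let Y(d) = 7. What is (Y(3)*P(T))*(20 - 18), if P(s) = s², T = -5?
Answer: 350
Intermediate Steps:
(Y(3)*P(T))*(20 - 18) = (7*(-5)²)*(20 - 18) = (7*25)*2 = 175*2 = 350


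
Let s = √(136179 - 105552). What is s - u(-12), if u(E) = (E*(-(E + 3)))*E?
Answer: -1296 + 3*√3403 ≈ -1121.0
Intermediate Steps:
u(E) = E²*(-3 - E) (u(E) = (E*(-(3 + E)))*E = (E*(-3 - E))*E = E²*(-3 - E))
s = 3*√3403 (s = √30627 = 3*√3403 ≈ 175.01)
s - u(-12) = 3*√3403 - (-12)²*(-3 - 1*(-12)) = 3*√3403 - 144*(-3 + 12) = 3*√3403 - 144*9 = 3*√3403 - 1*1296 = 3*√3403 - 1296 = -1296 + 3*√3403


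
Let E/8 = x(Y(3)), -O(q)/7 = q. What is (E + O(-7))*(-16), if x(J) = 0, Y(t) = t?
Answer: -784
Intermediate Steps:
O(q) = -7*q
E = 0 (E = 8*0 = 0)
(E + O(-7))*(-16) = (0 - 7*(-7))*(-16) = (0 + 49)*(-16) = 49*(-16) = -784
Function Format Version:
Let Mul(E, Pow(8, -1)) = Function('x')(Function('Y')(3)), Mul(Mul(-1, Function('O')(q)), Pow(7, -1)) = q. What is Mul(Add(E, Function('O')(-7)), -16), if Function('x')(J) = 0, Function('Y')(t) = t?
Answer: -784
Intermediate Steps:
Function('O')(q) = Mul(-7, q)
E = 0 (E = Mul(8, 0) = 0)
Mul(Add(E, Function('O')(-7)), -16) = Mul(Add(0, Mul(-7, -7)), -16) = Mul(Add(0, 49), -16) = Mul(49, -16) = -784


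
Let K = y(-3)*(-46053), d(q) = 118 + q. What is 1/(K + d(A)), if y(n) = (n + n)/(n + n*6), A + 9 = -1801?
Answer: -1/14850 ≈ -6.7340e-5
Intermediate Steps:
A = -1810 (A = -9 - 1801 = -1810)
y(n) = 2/7 (y(n) = (2*n)/(n + 6*n) = (2*n)/((7*n)) = (2*n)*(1/(7*n)) = 2/7)
K = -13158 (K = (2/7)*(-46053) = -13158)
1/(K + d(A)) = 1/(-13158 + (118 - 1810)) = 1/(-13158 - 1692) = 1/(-14850) = -1/14850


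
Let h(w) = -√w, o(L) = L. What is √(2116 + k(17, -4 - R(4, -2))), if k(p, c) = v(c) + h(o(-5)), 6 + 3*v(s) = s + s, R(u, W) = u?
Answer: √(18978 - 9*I*√5)/3 ≈ 45.92 - 0.024347*I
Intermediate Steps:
v(s) = -2 + 2*s/3 (v(s) = -2 + (s + s)/3 = -2 + (2*s)/3 = -2 + 2*s/3)
k(p, c) = -2 + 2*c/3 - I*√5 (k(p, c) = (-2 + 2*c/3) - √(-5) = (-2 + 2*c/3) - I*√5 = -2 + 2*c/3 - I*√5)
√(2116 + k(17, -4 - R(4, -2))) = √(2116 + (-2 + 2*(-4 - 1*4)/3 - I*√5)) = √(2116 + (-2 + 2*(-4 - 4)/3 - I*√5)) = √(2116 + (-2 + (⅔)*(-8) - I*√5)) = √(2116 + (-2 - 16/3 - I*√5)) = √(2116 + (-22/3 - I*√5)) = √(6326/3 - I*√5)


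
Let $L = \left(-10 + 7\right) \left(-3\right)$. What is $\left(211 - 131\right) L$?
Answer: $720$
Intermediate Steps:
$L = 9$ ($L = \left(-3\right) \left(-3\right) = 9$)
$\left(211 - 131\right) L = \left(211 - 131\right) 9 = 80 \cdot 9 = 720$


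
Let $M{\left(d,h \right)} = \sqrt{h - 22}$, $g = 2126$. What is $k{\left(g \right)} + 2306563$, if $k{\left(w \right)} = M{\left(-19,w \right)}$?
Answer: $2306563 + 2 \sqrt{526} \approx 2.3066 \cdot 10^{6}$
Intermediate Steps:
$M{\left(d,h \right)} = \sqrt{-22 + h}$
$k{\left(w \right)} = \sqrt{-22 + w}$
$k{\left(g \right)} + 2306563 = \sqrt{-22 + 2126} + 2306563 = \sqrt{2104} + 2306563 = 2 \sqrt{526} + 2306563 = 2306563 + 2 \sqrt{526}$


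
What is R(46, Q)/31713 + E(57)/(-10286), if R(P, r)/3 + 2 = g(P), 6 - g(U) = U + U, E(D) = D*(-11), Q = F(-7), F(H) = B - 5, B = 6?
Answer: 520259/9884846 ≈ 0.052632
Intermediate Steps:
F(H) = 1 (F(H) = 6 - 5 = 1)
Q = 1
E(D) = -11*D
g(U) = 6 - 2*U (g(U) = 6 - (U + U) = 6 - 2*U)
R(P, r) = 12 - 6*P (R(P, r) = -6 + 3*(6 - 2*P) = -6 + (18 - 6*P) = 12 - 6*P)
R(46, Q)/31713 + E(57)/(-10286) = (12 - 6*46)/31713 - 11*57/(-10286) = (12 - 276)*(1/31713) - 627*(-1/10286) = -264*1/31713 + 627/10286 = -8/961 + 627/10286 = 520259/9884846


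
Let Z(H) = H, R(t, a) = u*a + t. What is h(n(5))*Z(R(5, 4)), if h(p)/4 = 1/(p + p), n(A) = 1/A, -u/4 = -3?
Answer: 530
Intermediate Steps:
u = 12 (u = -4*(-3) = 12)
n(A) = 1/A
R(t, a) = t + 12*a (R(t, a) = 12*a + t = t + 12*a)
h(p) = 2/p (h(p) = 4/(p + p) = 4/((2*p)) = 4*(1/(2*p)) = 2/p)
h(n(5))*Z(R(5, 4)) = (2/(1/5))*(5 + 12*4) = (2/(⅕))*(5 + 48) = (2*5)*53 = 10*53 = 530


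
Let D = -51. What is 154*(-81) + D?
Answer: -12525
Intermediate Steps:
154*(-81) + D = 154*(-81) - 51 = -12474 - 51 = -12525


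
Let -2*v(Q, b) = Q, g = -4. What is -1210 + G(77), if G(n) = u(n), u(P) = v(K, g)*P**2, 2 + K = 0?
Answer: 4719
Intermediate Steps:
K = -2 (K = -2 + 0 = -2)
v(Q, b) = -Q/2
u(P) = P**2 (u(P) = (-1/2*(-2))*P**2 = 1*P**2 = P**2)
G(n) = n**2
-1210 + G(77) = -1210 + 77**2 = -1210 + 5929 = 4719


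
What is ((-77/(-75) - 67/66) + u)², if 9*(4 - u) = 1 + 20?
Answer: 851929/302500 ≈ 2.8163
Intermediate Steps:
u = 5/3 (u = 4 - (1 + 20)/9 = 4 - ⅑*21 = 4 - 7/3 = 5/3 ≈ 1.6667)
((-77/(-75) - 67/66) + u)² = ((-77/(-75) - 67/66) + 5/3)² = ((-77*(-1/75) - 67*1/66) + 5/3)² = ((77/75 - 67/66) + 5/3)² = (19/1650 + 5/3)² = (923/550)² = 851929/302500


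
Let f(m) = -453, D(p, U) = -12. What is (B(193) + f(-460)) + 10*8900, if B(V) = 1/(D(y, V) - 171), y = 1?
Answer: 16204100/183 ≈ 88547.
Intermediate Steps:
B(V) = -1/183 (B(V) = 1/(-12 - 171) = 1/(-183) = -1/183)
(B(193) + f(-460)) + 10*8900 = (-1/183 - 453) + 10*8900 = -82900/183 + 89000 = 16204100/183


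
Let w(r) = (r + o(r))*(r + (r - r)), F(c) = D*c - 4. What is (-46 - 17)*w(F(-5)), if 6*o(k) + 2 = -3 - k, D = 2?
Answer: -11025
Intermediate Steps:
o(k) = -⅚ - k/6 (o(k) = -⅓ + (-3 - k)/6 = -⅓ + (-½ - k/6) = -⅚ - k/6)
F(c) = -4 + 2*c (F(c) = 2*c - 4 = -4 + 2*c)
w(r) = r*(-⅚ + 5*r/6) (w(r) = (r + (-⅚ - r/6))*(r + (r - r)) = (-⅚ + 5*r/6)*(r + 0) = (-⅚ + 5*r/6)*r = r*(-⅚ + 5*r/6))
(-46 - 17)*w(F(-5)) = (-46 - 17)*(5*(-4 + 2*(-5))*(-1 + (-4 + 2*(-5)))/6) = -105*(-4 - 10)*(-1 + (-4 - 10))/2 = -105*(-14)*(-1 - 14)/2 = -105*(-14)*(-15)/2 = -63*175 = -11025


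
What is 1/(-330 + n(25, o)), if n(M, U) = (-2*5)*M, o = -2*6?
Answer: -1/580 ≈ -0.0017241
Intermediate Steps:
o = -12
n(M, U) = -10*M
1/(-330 + n(25, o)) = 1/(-330 - 10*25) = 1/(-330 - 250) = 1/(-580) = -1/580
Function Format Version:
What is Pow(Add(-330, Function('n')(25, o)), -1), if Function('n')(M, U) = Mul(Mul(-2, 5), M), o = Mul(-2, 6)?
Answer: Rational(-1, 580) ≈ -0.0017241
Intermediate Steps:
o = -12
Function('n')(M, U) = Mul(-10, M)
Pow(Add(-330, Function('n')(25, o)), -1) = Pow(Add(-330, Mul(-10, 25)), -1) = Pow(Add(-330, -250), -1) = Pow(-580, -1) = Rational(-1, 580)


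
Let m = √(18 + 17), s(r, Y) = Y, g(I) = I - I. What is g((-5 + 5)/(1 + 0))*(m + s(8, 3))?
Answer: 0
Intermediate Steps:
g(I) = 0
m = √35 ≈ 5.9161
g((-5 + 5)/(1 + 0))*(m + s(8, 3)) = 0*(√35 + 3) = 0*(3 + √35) = 0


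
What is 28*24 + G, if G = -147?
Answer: 525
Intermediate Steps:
28*24 + G = 28*24 - 147 = 672 - 147 = 525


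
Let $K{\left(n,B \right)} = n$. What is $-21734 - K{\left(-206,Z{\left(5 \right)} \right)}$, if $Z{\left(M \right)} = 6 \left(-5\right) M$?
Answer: $-21528$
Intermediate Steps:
$Z{\left(M \right)} = - 30 M$
$-21734 - K{\left(-206,Z{\left(5 \right)} \right)} = -21734 - -206 = -21734 + 206 = -21528$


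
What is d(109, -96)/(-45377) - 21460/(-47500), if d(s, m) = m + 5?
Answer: 48905646/107770375 ≈ 0.45379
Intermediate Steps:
d(s, m) = 5 + m
d(109, -96)/(-45377) - 21460/(-47500) = (5 - 96)/(-45377) - 21460/(-47500) = -91*(-1/45377) - 21460*(-1/47500) = 91/45377 + 1073/2375 = 48905646/107770375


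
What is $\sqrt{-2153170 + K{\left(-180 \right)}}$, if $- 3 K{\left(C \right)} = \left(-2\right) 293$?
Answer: $\frac{2 i \sqrt{4844193}}{3} \approx 1467.3 i$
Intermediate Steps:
$K{\left(C \right)} = \frac{586}{3}$ ($K{\left(C \right)} = - \frac{\left(-2\right) 293}{3} = \left(- \frac{1}{3}\right) \left(-586\right) = \frac{586}{3}$)
$\sqrt{-2153170 + K{\left(-180 \right)}} = \sqrt{-2153170 + \frac{586}{3}} = \sqrt{- \frac{6458924}{3}} = \frac{2 i \sqrt{4844193}}{3}$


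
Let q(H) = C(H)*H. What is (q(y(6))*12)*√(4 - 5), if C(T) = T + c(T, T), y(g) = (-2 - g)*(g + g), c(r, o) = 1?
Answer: 109440*I ≈ 1.0944e+5*I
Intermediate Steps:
y(g) = 2*g*(-2 - g) (y(g) = (-2 - g)*(2*g) = 2*g*(-2 - g))
C(T) = 1 + T (C(T) = T + 1 = 1 + T)
q(H) = H*(1 + H) (q(H) = (1 + H)*H = H*(1 + H))
(q(y(6))*12)*√(4 - 5) = (((-2*6*(2 + 6))*(1 - 2*6*(2 + 6)))*12)*√(4 - 5) = (((-2*6*8)*(1 - 2*6*8))*12)*√(-1) = (-96*(1 - 96)*12)*I = (-96*(-95)*12)*I = (9120*12)*I = 109440*I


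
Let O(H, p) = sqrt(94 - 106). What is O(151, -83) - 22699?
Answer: -22699 + 2*I*sqrt(3) ≈ -22699.0 + 3.4641*I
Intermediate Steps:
O(H, p) = 2*I*sqrt(3) (O(H, p) = sqrt(-12) = 2*I*sqrt(3))
O(151, -83) - 22699 = 2*I*sqrt(3) - 22699 = -22699 + 2*I*sqrt(3)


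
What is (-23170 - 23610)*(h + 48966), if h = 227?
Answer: -2301248540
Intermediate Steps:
(-23170 - 23610)*(h + 48966) = (-23170 - 23610)*(227 + 48966) = -46780*49193 = -2301248540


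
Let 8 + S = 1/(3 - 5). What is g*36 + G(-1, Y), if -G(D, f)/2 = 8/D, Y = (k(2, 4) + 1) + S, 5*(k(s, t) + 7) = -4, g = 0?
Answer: 16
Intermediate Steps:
S = -17/2 (S = -8 + 1/(3 - 5) = -8 + 1/(-2) = -8 - ½ = -17/2 ≈ -8.5000)
k(s, t) = -39/5 (k(s, t) = -7 + (⅕)*(-4) = -7 - ⅘ = -39/5)
Y = -153/10 (Y = (-39/5 + 1) - 17/2 = -34/5 - 17/2 = -153/10 ≈ -15.300)
G(D, f) = -16/D
g*36 + G(-1, Y) = 0*36 - 16/(-1) = 0 - 16*(-1) = 0 + 16 = 16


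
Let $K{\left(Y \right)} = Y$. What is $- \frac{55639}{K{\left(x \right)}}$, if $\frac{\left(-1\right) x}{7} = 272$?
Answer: $\frac{55639}{1904} \approx 29.222$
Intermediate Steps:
$x = -1904$ ($x = \left(-7\right) 272 = -1904$)
$- \frac{55639}{K{\left(x \right)}} = - \frac{55639}{-1904} = \left(-55639\right) \left(- \frac{1}{1904}\right) = \frac{55639}{1904}$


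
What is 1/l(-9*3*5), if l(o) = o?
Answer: -1/135 ≈ -0.0074074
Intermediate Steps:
1/l(-9*3*5) = 1/(-9*3*5) = 1/(-27*5) = 1/(-135) = -1/135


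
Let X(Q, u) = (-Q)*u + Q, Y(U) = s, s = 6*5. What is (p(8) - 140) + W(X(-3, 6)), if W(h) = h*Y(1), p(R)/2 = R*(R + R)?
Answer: 566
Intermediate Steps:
s = 30
Y(U) = 30
p(R) = 4*R² (p(R) = 2*(R*(R + R)) = 2*(R*(2*R)) = 2*(2*R²) = 4*R²)
X(Q, u) = Q - Q*u (X(Q, u) = -Q*u + Q = Q - Q*u)
W(h) = 30*h (W(h) = h*30 = 30*h)
(p(8) - 140) + W(X(-3, 6)) = (4*8² - 140) + 30*(-3*(1 - 1*6)) = (4*64 - 140) + 30*(-3*(1 - 6)) = (256 - 140) + 30*(-3*(-5)) = 116 + 30*15 = 116 + 450 = 566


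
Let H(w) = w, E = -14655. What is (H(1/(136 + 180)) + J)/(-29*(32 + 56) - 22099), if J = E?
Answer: 4630979/7789716 ≈ 0.59450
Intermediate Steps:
J = -14655
(H(1/(136 + 180)) + J)/(-29*(32 + 56) - 22099) = (1/(136 + 180) - 14655)/(-29*(32 + 56) - 22099) = (1/316 - 14655)/(-29*88 - 22099) = (1/316 - 14655)/(-2552 - 22099) = -4630979/316/(-24651) = -4630979/316*(-1/24651) = 4630979/7789716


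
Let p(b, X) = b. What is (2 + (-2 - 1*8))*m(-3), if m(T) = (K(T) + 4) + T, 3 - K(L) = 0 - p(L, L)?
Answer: -8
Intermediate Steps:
K(L) = 3 + L (K(L) = 3 - (0 - L) = 3 - (-1)*L = 3 + L)
m(T) = 7 + 2*T (m(T) = ((3 + T) + 4) + T = (7 + T) + T = 7 + 2*T)
(2 + (-2 - 1*8))*m(-3) = (2 + (-2 - 1*8))*(7 + 2*(-3)) = (2 + (-2 - 8))*(7 - 6) = (2 - 10)*1 = -8*1 = -8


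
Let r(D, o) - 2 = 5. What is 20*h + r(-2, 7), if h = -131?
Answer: -2613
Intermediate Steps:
r(D, o) = 7 (r(D, o) = 2 + 5 = 7)
20*h + r(-2, 7) = 20*(-131) + 7 = -2620 + 7 = -2613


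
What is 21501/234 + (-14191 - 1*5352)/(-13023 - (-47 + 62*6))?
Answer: 16198245/173524 ≈ 93.349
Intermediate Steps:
21501/234 + (-14191 - 1*5352)/(-13023 - (-47 + 62*6)) = 21501*(1/234) + (-14191 - 5352)/(-13023 - (-47 + 372)) = 2389/26 - 19543/(-13023 - 1*325) = 2389/26 - 19543/(-13023 - 325) = 2389/26 - 19543/(-13348) = 2389/26 - 19543*(-1/13348) = 2389/26 + 19543/13348 = 16198245/173524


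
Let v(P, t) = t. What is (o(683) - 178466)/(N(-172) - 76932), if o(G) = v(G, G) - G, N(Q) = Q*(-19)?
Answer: 89233/36832 ≈ 2.4227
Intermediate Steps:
N(Q) = -19*Q
o(G) = 0 (o(G) = G - G = 0)
(o(683) - 178466)/(N(-172) - 76932) = (0 - 178466)/(-19*(-172) - 76932) = -178466/(3268 - 76932) = -178466/(-73664) = -178466*(-1/73664) = 89233/36832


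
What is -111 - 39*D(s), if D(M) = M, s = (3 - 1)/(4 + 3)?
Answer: -855/7 ≈ -122.14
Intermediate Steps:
s = 2/7 ≈ 0.28571
-111 - 39*D(s) = -111 - 39*2/7 = -111 - 78/7 = -855/7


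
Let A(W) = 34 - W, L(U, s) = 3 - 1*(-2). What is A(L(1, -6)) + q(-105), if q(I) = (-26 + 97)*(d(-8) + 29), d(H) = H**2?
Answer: 6632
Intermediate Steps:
L(U, s) = 5 (L(U, s) = 3 + 2 = 5)
q(I) = 6603 (q(I) = (-26 + 97)*((-8)**2 + 29) = 71*(64 + 29) = 71*93 = 6603)
A(L(1, -6)) + q(-105) = (34 - 1*5) + 6603 = (34 - 5) + 6603 = 29 + 6603 = 6632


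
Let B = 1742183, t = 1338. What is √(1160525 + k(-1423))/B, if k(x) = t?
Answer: √1161863/1742183 ≈ 0.00061871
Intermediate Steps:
k(x) = 1338
√(1160525 + k(-1423))/B = √(1160525 + 1338)/1742183 = √1161863*(1/1742183) = √1161863/1742183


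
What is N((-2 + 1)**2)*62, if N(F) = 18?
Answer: 1116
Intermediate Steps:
N((-2 + 1)**2)*62 = 18*62 = 1116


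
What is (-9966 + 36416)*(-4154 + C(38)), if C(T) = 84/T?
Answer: -2086481800/19 ≈ -1.0981e+8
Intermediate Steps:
(-9966 + 36416)*(-4154 + C(38)) = (-9966 + 36416)*(-4154 + 84/38) = 26450*(-4154 + 84*(1/38)) = 26450*(-4154 + 42/19) = 26450*(-78884/19) = -2086481800/19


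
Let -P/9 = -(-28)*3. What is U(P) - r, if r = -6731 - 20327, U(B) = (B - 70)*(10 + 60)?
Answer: -30762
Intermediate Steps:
P = -756 (P = -(-36)*(-7*3) = -(-36)*(-21) = -9*84 = -756)
U(B) = -4900 + 70*B (U(B) = (-70 + B)*70 = -4900 + 70*B)
r = -27058
U(P) - r = (-4900 + 70*(-756)) - 1*(-27058) = (-4900 - 52920) + 27058 = -57820 + 27058 = -30762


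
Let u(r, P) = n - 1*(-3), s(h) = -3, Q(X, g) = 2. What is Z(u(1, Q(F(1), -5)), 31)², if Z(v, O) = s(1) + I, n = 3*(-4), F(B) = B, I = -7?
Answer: 100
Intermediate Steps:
n = -12
u(r, P) = -9 (u(r, P) = -12 - 1*(-3) = -12 + 3 = -9)
Z(v, O) = -10 (Z(v, O) = -3 - 7 = -10)
Z(u(1, Q(F(1), -5)), 31)² = (-10)² = 100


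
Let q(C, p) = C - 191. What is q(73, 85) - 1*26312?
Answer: -26430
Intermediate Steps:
q(C, p) = -191 + C
q(73, 85) - 1*26312 = (-191 + 73) - 1*26312 = -118 - 26312 = -26430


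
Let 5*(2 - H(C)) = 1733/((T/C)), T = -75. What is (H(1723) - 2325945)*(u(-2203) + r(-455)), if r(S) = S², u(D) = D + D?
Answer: -176125079742254/375 ≈ -4.6967e+11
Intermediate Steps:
u(D) = 2*D
H(C) = 2 + 1733*C/375 (H(C) = 2 - 1733/(5*((-75/C))) = 2 - 1733*(-C/75)/5 = 2 - (-1733)*C/375 = 2 + 1733*C/375)
(H(1723) - 2325945)*(u(-2203) + r(-455)) = ((2 + (1733/375)*1723) - 2325945)*(2*(-2203) + (-455)²) = ((2 + 2985959/375) - 2325945)*(-4406 + 207025) = (2986709/375 - 2325945)*202619 = -869242666/375*202619 = -176125079742254/375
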